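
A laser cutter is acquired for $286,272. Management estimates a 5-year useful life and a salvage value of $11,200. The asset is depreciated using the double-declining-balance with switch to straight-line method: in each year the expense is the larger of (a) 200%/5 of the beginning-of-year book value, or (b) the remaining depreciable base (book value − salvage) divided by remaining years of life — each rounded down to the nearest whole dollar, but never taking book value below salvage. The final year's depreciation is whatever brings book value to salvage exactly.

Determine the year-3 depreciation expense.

Depreciable base = $286,272 − $11,200 = $275,072.
Year 1: DB = ⌊$286,272 × 200%/5⌋ = $114,508; SL = ⌊$275,072/5⌋ = $55,014 → take DB $114,508. Book value $171,764.
Year 2: DB = ⌊$171,764 × 200%/5⌋ = $68,705; SL = ⌊$160,564/4⌋ = $40,141 → take DB $68,705. Book value $103,059.
Year 3: DB = ⌊$103,059 × 200%/5⌋ = $41,223; SL = ⌊$91,859/3⌋ = $30,619 → take DB $41,223. Book value $61,836.

$41,223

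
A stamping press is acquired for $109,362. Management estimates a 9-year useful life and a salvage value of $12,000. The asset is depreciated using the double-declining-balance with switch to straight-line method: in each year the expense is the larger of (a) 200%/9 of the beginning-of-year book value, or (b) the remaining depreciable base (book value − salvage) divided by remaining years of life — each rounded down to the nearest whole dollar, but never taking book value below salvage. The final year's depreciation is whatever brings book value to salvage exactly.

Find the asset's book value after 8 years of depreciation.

$14,648

Depreciable base = $109,362 − $12,000 = $97,362.
Year 1: DB = ⌊$109,362 × 200%/9⌋ = $24,302; SL = ⌊$97,362/9⌋ = $10,818 → take DB $24,302. Book value $85,060.
Year 2: DB = ⌊$85,060 × 200%/9⌋ = $18,902; SL = ⌊$73,060/8⌋ = $9,132 → take DB $18,902. Book value $66,158.
Year 3: DB = ⌊$66,158 × 200%/9⌋ = $14,701; SL = ⌊$54,158/7⌋ = $7,736 → take DB $14,701. Book value $51,457.
Year 4: DB = ⌊$51,457 × 200%/9⌋ = $11,434; SL = ⌊$39,457/6⌋ = $6,576 → take DB $11,434. Book value $40,023.
Year 5: DB = ⌊$40,023 × 200%/9⌋ = $8,894; SL = ⌊$28,023/5⌋ = $5,604 → take DB $8,894. Book value $31,129.
Year 6: DB = ⌊$31,129 × 200%/9⌋ = $6,917; SL = ⌊$19,129/4⌋ = $4,782 → take DB $6,917. Book value $24,212.
Year 7: DB = ⌊$24,212 × 200%/9⌋ = $5,380; SL = ⌊$12,212/3⌋ = $4,070 → take DB $5,380. Book value $18,832.
Year 8: DB = ⌊$18,832 × 200%/9⌋ = $4,184; SL = ⌊$6,832/2⌋ = $3,416 → take DB $4,184. Book value $14,648.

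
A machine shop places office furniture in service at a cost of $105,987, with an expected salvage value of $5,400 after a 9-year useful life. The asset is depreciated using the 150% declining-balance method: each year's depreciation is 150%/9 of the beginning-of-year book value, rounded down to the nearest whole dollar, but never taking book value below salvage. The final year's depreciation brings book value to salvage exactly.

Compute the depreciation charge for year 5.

Depreciable base = $105,987 − $5,400 = $100,587.
Year 1: ⌊$105,987 × 150%/9⌋ = $17,664. Book value $88,323.
Year 2: ⌊$88,323 × 150%/9⌋ = $14,720. Book value $73,603.
Year 3: ⌊$73,603 × 150%/9⌋ = $12,267. Book value $61,336.
Year 4: ⌊$61,336 × 150%/9⌋ = $10,222. Book value $51,114.
Year 5: ⌊$51,114 × 150%/9⌋ = $8,519. Book value $42,595.

$8,519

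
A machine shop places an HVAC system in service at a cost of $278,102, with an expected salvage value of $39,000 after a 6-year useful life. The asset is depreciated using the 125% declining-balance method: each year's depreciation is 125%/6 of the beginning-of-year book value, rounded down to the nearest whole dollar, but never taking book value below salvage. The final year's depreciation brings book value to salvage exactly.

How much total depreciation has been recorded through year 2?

Depreciable base = $278,102 − $39,000 = $239,102.
Year 1: ⌊$278,102 × 125%/6⌋ = $57,937. Book value $220,165.
Year 2: ⌊$220,165 × 125%/6⌋ = $45,867. Book value $174,298.
Accumulated through year 2 = $278,102 − $174,298 = $103,804.

$103,804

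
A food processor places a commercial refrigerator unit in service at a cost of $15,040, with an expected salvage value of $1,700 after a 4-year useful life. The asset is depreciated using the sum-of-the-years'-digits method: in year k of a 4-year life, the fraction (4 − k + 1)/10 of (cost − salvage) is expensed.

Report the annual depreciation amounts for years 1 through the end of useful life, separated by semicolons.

$5,336; $4,002; $2,668; $1,334

Depreciable base = $15,040 − $1,700 = $13,340.
Sum of the years' digits = 4+3+2+1 = 10.
Year 1: $13,340 × 4/10 = $5,336. Book value $9,704.
Year 2: $13,340 × 3/10 = $4,002. Book value $5,702.
Year 3: $13,340 × 2/10 = $2,668. Book value $3,034.
Year 4: $13,340 × 1/10 = $1,334. Book value $1,700.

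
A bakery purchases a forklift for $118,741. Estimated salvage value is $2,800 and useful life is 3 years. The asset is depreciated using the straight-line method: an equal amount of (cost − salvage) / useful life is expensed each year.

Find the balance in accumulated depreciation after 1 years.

Depreciable base = $118,741 − $2,800 = $115,941.
Annual expense = $115,941 / 3 = $38,647.
End of year 1: book value $80,094.
Accumulated through year 1 = $118,741 − $80,094 = $38,647.

$38,647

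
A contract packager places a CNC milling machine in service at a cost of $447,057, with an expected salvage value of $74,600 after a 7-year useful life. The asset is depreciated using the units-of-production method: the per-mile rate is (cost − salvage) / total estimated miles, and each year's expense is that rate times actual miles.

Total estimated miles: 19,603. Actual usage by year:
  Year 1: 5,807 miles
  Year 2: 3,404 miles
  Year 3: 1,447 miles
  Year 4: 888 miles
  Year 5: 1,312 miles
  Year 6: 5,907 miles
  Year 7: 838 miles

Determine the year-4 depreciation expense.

$16,872

Depreciable base = $447,057 − $74,600 = $372,457.
Rate = $372,457 / 19,603 miles = $19 per mile.
Year 1: 5,807 × $19 = $110,333. Book value $336,724.
Year 2: 3,404 × $19 = $64,676. Book value $272,048.
Year 3: 1,447 × $19 = $27,493. Book value $244,555.
Year 4: 888 × $19 = $16,872. Book value $227,683.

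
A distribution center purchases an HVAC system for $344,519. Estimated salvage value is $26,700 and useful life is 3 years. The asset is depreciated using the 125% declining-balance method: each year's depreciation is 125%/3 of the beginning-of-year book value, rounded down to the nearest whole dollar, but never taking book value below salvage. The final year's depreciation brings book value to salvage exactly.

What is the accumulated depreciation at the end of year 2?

$227,286

Depreciable base = $344,519 − $26,700 = $317,819.
Year 1: ⌊$344,519 × 125%/3⌋ = $143,549. Book value $200,970.
Year 2: ⌊$200,970 × 125%/3⌋ = $83,737. Book value $117,233.
Accumulated through year 2 = $344,519 − $117,233 = $227,286.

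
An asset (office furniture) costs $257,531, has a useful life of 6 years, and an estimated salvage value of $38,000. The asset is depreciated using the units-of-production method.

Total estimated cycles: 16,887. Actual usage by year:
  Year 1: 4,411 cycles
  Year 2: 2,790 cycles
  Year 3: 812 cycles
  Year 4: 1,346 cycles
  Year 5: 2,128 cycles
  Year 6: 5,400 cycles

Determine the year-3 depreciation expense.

Depreciable base = $257,531 − $38,000 = $219,531.
Rate = $219,531 / 16,887 cycles = $13 per cycle.
Year 1: 4,411 × $13 = $57,343. Book value $200,188.
Year 2: 2,790 × $13 = $36,270. Book value $163,918.
Year 3: 812 × $13 = $10,556. Book value $153,362.

$10,556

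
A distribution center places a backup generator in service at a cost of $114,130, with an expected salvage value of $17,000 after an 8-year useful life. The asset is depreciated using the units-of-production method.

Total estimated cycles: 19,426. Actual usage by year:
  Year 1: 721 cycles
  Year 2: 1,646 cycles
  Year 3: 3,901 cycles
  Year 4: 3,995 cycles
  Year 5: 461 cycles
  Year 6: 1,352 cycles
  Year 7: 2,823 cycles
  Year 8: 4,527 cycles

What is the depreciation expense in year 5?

$2,305

Depreciable base = $114,130 − $17,000 = $97,130.
Rate = $97,130 / 19,426 cycles = $5 per cycle.
Year 1: 721 × $5 = $3,605. Book value $110,525.
Year 2: 1,646 × $5 = $8,230. Book value $102,295.
Year 3: 3,901 × $5 = $19,505. Book value $82,790.
Year 4: 3,995 × $5 = $19,975. Book value $62,815.
Year 5: 461 × $5 = $2,305. Book value $60,510.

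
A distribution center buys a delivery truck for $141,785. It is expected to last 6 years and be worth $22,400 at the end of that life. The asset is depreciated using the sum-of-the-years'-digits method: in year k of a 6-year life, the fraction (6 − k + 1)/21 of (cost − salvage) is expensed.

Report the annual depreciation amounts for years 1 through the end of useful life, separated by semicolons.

Depreciable base = $141,785 − $22,400 = $119,385.
Sum of the years' digits = 6+5+4+3+2+1 = 21.
Year 1: $119,385 × 6/21 = $34,110. Book value $107,675.
Year 2: $119,385 × 5/21 = $28,425. Book value $79,250.
Year 3: $119,385 × 4/21 = $22,740. Book value $56,510.
Year 4: $119,385 × 3/21 = $17,055. Book value $39,455.
Year 5: $119,385 × 2/21 = $11,370. Book value $28,085.
Year 6: $119,385 × 1/21 = $5,685. Book value $22,400.

$34,110; $28,425; $22,740; $17,055; $11,370; $5,685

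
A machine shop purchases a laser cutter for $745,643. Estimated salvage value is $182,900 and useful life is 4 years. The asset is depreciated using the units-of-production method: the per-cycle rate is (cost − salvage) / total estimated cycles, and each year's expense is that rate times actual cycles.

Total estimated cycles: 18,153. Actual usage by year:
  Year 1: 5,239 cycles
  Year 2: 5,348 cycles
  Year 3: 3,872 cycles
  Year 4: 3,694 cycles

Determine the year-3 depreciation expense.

Depreciable base = $745,643 − $182,900 = $562,743.
Rate = $562,743 / 18,153 cycles = $31 per cycle.
Year 1: 5,239 × $31 = $162,409. Book value $583,234.
Year 2: 5,348 × $31 = $165,788. Book value $417,446.
Year 3: 3,872 × $31 = $120,032. Book value $297,414.

$120,032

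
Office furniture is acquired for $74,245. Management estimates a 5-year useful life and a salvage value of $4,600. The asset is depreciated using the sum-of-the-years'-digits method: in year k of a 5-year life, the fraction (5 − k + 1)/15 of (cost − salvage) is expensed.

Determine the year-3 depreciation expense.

Depreciable base = $74,245 − $4,600 = $69,645.
Sum of the years' digits = 5+4+3+2+1 = 15.
Year 1: $69,645 × 5/15 = $23,215. Book value $51,030.
Year 2: $69,645 × 4/15 = $18,572. Book value $32,458.
Year 3: $69,645 × 3/15 = $13,929. Book value $18,529.

$13,929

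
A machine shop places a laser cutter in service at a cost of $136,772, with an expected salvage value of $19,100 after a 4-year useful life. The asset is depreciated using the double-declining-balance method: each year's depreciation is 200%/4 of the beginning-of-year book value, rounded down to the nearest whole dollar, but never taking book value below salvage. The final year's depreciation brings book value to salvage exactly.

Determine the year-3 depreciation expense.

$15,093

Depreciable base = $136,772 − $19,100 = $117,672.
Year 1: ⌊$136,772 × 200%/4⌋ = $68,386. Book value $68,386.
Year 2: ⌊$68,386 × 200%/4⌋ = $34,193. Book value $34,193.
Year 3: ⌊$34,193 × 200%/4⌋ = $17,096, capped at $15,093. Book value $19,100.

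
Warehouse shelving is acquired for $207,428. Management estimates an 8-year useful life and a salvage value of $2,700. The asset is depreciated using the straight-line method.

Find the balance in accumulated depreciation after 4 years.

Depreciable base = $207,428 − $2,700 = $204,728.
Annual expense = $204,728 / 8 = $25,591.
End of year 1: book value $181,837.
End of year 2: book value $156,246.
End of year 3: book value $130,655.
End of year 4: book value $105,064.
Accumulated through year 4 = $207,428 − $105,064 = $102,364.

$102,364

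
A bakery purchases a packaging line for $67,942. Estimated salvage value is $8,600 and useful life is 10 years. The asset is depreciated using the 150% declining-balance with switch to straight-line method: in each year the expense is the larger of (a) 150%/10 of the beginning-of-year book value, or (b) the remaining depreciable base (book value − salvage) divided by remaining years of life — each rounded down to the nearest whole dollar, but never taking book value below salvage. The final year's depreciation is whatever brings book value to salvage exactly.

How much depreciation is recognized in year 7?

$4,256

Depreciable base = $67,942 − $8,600 = $59,342.
Year 1: DB = ⌊$67,942 × 150%/10⌋ = $10,191; SL = ⌊$59,342/10⌋ = $5,934 → take DB $10,191. Book value $57,751.
Year 2: DB = ⌊$57,751 × 150%/10⌋ = $8,662; SL = ⌊$49,151/9⌋ = $5,461 → take DB $8,662. Book value $49,089.
Year 3: DB = ⌊$49,089 × 150%/10⌋ = $7,363; SL = ⌊$40,489/8⌋ = $5,061 → take DB $7,363. Book value $41,726.
Year 4: DB = ⌊$41,726 × 150%/10⌋ = $6,258; SL = ⌊$33,126/7⌋ = $4,732 → take DB $6,258. Book value $35,468.
Year 5: DB = ⌊$35,468 × 150%/10⌋ = $5,320; SL = ⌊$26,868/6⌋ = $4,478 → take DB $5,320. Book value $30,148.
Year 6: DB = ⌊$30,148 × 150%/10⌋ = $4,522; SL = ⌊$21,548/5⌋ = $4,309 → take DB $4,522. Book value $25,626.
Year 7: DB = ⌊$25,626 × 150%/10⌋ = $3,843; SL = ⌊$17,026/4⌋ = $4,256 → take SL $4,256. Book value $21,370.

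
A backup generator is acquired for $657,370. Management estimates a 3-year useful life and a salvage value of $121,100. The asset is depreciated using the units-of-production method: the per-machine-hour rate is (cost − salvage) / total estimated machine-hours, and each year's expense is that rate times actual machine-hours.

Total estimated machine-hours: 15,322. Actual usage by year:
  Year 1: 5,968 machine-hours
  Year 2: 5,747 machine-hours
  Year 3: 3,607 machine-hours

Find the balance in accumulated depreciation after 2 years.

Depreciable base = $657,370 − $121,100 = $536,270.
Rate = $536,270 / 15,322 machine-hours = $35 per machine-hour.
Year 1: 5,968 × $35 = $208,880. Book value $448,490.
Year 2: 5,747 × $35 = $201,145. Book value $247,345.
Accumulated through year 2 = $657,370 − $247,345 = $410,025.

$410,025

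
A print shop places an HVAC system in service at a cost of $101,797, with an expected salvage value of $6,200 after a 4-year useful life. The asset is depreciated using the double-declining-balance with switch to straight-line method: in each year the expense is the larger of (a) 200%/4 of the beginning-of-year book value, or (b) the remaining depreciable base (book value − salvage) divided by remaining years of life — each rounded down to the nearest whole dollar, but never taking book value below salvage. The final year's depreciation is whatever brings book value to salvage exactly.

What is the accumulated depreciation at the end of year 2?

Depreciable base = $101,797 − $6,200 = $95,597.
Year 1: DB = ⌊$101,797 × 200%/4⌋ = $50,898; SL = ⌊$95,597/4⌋ = $23,899 → take DB $50,898. Book value $50,899.
Year 2: DB = ⌊$50,899 × 200%/4⌋ = $25,449; SL = ⌊$44,699/3⌋ = $14,899 → take DB $25,449. Book value $25,450.
Accumulated through year 2 = $101,797 − $25,450 = $76,347.

$76,347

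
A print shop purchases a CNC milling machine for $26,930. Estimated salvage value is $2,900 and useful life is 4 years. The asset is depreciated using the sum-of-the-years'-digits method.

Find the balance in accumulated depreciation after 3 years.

$21,627

Depreciable base = $26,930 − $2,900 = $24,030.
Sum of the years' digits = 4+3+2+1 = 10.
Year 1: $24,030 × 4/10 = $9,612. Book value $17,318.
Year 2: $24,030 × 3/10 = $7,209. Book value $10,109.
Year 3: $24,030 × 2/10 = $4,806. Book value $5,303.
Accumulated through year 3 = $26,930 − $5,303 = $21,627.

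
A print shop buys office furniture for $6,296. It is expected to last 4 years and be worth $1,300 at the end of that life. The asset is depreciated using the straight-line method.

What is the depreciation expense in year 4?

$1,249

Depreciable base = $6,296 − $1,300 = $4,996.
Annual expense = $4,996 / 4 = $1,249.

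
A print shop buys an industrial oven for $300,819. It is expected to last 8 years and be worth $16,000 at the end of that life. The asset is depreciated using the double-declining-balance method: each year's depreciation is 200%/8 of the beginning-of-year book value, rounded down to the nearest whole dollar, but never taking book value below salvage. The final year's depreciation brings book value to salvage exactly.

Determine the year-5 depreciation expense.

$23,795

Depreciable base = $300,819 − $16,000 = $284,819.
Year 1: ⌊$300,819 × 200%/8⌋ = $75,204. Book value $225,615.
Year 2: ⌊$225,615 × 200%/8⌋ = $56,403. Book value $169,212.
Year 3: ⌊$169,212 × 200%/8⌋ = $42,303. Book value $126,909.
Year 4: ⌊$126,909 × 200%/8⌋ = $31,727. Book value $95,182.
Year 5: ⌊$95,182 × 200%/8⌋ = $23,795. Book value $71,387.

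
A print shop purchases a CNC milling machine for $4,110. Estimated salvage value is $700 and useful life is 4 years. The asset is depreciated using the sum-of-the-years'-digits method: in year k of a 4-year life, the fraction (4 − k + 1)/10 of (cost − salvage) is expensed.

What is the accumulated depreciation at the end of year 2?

$2,387

Depreciable base = $4,110 − $700 = $3,410.
Sum of the years' digits = 4+3+2+1 = 10.
Year 1: $3,410 × 4/10 = $1,364. Book value $2,746.
Year 2: $3,410 × 3/10 = $1,023. Book value $1,723.
Accumulated through year 2 = $4,110 − $1,723 = $2,387.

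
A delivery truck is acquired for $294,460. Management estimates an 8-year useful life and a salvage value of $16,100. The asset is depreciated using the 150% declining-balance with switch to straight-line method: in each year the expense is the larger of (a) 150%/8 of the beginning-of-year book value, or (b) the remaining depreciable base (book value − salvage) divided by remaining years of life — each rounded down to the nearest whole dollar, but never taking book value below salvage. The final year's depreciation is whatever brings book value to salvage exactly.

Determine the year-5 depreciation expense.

$28,057

Depreciable base = $294,460 − $16,100 = $278,360.
Year 1: DB = ⌊$294,460 × 150%/8⌋ = $55,211; SL = ⌊$278,360/8⌋ = $34,795 → take DB $55,211. Book value $239,249.
Year 2: DB = ⌊$239,249 × 150%/8⌋ = $44,859; SL = ⌊$223,149/7⌋ = $31,878 → take DB $44,859. Book value $194,390.
Year 3: DB = ⌊$194,390 × 150%/8⌋ = $36,448; SL = ⌊$178,290/6⌋ = $29,715 → take DB $36,448. Book value $157,942.
Year 4: DB = ⌊$157,942 × 150%/8⌋ = $29,614; SL = ⌊$141,842/5⌋ = $28,368 → take DB $29,614. Book value $128,328.
Year 5: DB = ⌊$128,328 × 150%/8⌋ = $24,061; SL = ⌊$112,228/4⌋ = $28,057 → take SL $28,057. Book value $100,271.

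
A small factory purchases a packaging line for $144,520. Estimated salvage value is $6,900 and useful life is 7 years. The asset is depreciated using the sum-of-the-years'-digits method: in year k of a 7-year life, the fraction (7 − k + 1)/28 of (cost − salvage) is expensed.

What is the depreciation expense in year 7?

Depreciable base = $144,520 − $6,900 = $137,620.
Sum of the years' digits = 7+6+5+4+3+2+1 = 28.
Year 1: $137,620 × 7/28 = $34,405. Book value $110,115.
Year 2: $137,620 × 6/28 = $29,490. Book value $80,625.
Year 3: $137,620 × 5/28 = $24,575. Book value $56,050.
Year 4: $137,620 × 4/28 = $19,660. Book value $36,390.
Year 5: $137,620 × 3/28 = $14,745. Book value $21,645.
Year 6: $137,620 × 2/28 = $9,830. Book value $11,815.
Year 7: $137,620 × 1/28 = $4,915. Book value $6,900.

$4,915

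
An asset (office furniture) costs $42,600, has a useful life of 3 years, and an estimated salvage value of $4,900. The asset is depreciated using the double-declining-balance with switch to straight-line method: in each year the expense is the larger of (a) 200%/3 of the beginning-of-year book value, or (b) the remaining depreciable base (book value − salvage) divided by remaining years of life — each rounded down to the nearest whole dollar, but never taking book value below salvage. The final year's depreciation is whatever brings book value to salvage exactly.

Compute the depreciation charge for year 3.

$0

Depreciable base = $42,600 − $4,900 = $37,700.
Year 1: DB = ⌊$42,600 × 200%/3⌋ = $28,400; SL = ⌊$37,700/3⌋ = $12,566 → take DB $28,400. Book value $14,200.
Year 2: DB = ⌊$14,200 × 200%/3⌋ = $9,466; SL = ⌊$9,300/2⌋ = $4,650 → take DB $9,466, capped at $9,300. Book value $4,900.
Year 3 (final): $4,900 − $4,900 = $0. Book value $4,900.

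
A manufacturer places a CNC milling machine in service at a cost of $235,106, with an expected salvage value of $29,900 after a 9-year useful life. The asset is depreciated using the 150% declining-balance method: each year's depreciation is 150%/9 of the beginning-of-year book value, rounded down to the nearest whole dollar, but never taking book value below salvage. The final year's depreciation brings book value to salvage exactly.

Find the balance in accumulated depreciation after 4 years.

Depreciable base = $235,106 − $29,900 = $205,206.
Year 1: ⌊$235,106 × 150%/9⌋ = $39,184. Book value $195,922.
Year 2: ⌊$195,922 × 150%/9⌋ = $32,653. Book value $163,269.
Year 3: ⌊$163,269 × 150%/9⌋ = $27,211. Book value $136,058.
Year 4: ⌊$136,058 × 150%/9⌋ = $22,676. Book value $113,382.
Accumulated through year 4 = $235,106 − $113,382 = $121,724.

$121,724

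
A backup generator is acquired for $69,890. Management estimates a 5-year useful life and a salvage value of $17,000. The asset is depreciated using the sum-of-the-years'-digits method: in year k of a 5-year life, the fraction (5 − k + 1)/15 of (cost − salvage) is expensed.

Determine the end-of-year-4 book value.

Depreciable base = $69,890 − $17,000 = $52,890.
Sum of the years' digits = 5+4+3+2+1 = 15.
Year 1: $52,890 × 5/15 = $17,630. Book value $52,260.
Year 2: $52,890 × 4/15 = $14,104. Book value $38,156.
Year 3: $52,890 × 3/15 = $10,578. Book value $27,578.
Year 4: $52,890 × 2/15 = $7,052. Book value $20,526.

$20,526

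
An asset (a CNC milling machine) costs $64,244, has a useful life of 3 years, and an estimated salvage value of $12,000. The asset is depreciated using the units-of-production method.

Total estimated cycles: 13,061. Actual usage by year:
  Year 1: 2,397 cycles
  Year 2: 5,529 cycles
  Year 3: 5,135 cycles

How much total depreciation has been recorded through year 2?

Depreciable base = $64,244 − $12,000 = $52,244.
Rate = $52,244 / 13,061 cycles = $4 per cycle.
Year 1: 2,397 × $4 = $9,588. Book value $54,656.
Year 2: 5,529 × $4 = $22,116. Book value $32,540.
Accumulated through year 2 = $64,244 − $32,540 = $31,704.

$31,704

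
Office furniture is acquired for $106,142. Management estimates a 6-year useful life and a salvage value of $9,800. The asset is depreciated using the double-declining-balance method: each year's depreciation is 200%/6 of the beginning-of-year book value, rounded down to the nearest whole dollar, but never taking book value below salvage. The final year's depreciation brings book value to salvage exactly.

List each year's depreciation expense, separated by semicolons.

Depreciable base = $106,142 − $9,800 = $96,342.
Year 1: ⌊$106,142 × 200%/6⌋ = $35,380. Book value $70,762.
Year 2: ⌊$70,762 × 200%/6⌋ = $23,587. Book value $47,175.
Year 3: ⌊$47,175 × 200%/6⌋ = $15,725. Book value $31,450.
Year 4: ⌊$31,450 × 200%/6⌋ = $10,483. Book value $20,967.
Year 5: ⌊$20,967 × 200%/6⌋ = $6,989. Book value $13,978.
Year 6 (final): $13,978 − $9,800 = $4,178. Book value $9,800.

$35,380; $23,587; $15,725; $10,483; $6,989; $4,178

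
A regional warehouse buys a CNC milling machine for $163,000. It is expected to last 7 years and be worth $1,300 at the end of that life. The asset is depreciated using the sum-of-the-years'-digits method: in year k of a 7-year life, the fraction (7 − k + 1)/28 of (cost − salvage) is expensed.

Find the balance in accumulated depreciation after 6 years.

$155,925

Depreciable base = $163,000 − $1,300 = $161,700.
Sum of the years' digits = 7+6+5+4+3+2+1 = 28.
Year 1: $161,700 × 7/28 = $40,425. Book value $122,575.
Year 2: $161,700 × 6/28 = $34,650. Book value $87,925.
Year 3: $161,700 × 5/28 = $28,875. Book value $59,050.
Year 4: $161,700 × 4/28 = $23,100. Book value $35,950.
Year 5: $161,700 × 3/28 = $17,325. Book value $18,625.
Year 6: $161,700 × 2/28 = $11,550. Book value $7,075.
Accumulated through year 6 = $163,000 − $7,075 = $155,925.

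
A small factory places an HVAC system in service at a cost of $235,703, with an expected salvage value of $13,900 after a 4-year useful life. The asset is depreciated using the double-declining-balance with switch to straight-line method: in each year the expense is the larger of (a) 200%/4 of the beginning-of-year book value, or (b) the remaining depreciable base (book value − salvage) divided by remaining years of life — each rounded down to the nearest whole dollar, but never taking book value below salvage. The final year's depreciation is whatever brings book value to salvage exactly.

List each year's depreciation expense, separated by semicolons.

Depreciable base = $235,703 − $13,900 = $221,803.
Year 1: DB = ⌊$235,703 × 200%/4⌋ = $117,851; SL = ⌊$221,803/4⌋ = $55,450 → take DB $117,851. Book value $117,852.
Year 2: DB = ⌊$117,852 × 200%/4⌋ = $58,926; SL = ⌊$103,952/3⌋ = $34,650 → take DB $58,926. Book value $58,926.
Year 3: DB = ⌊$58,926 × 200%/4⌋ = $29,463; SL = ⌊$45,026/2⌋ = $22,513 → take DB $29,463. Book value $29,463.
Year 4 (final): $29,463 − $13,900 = $15,563. Book value $13,900.

$117,851; $58,926; $29,463; $15,563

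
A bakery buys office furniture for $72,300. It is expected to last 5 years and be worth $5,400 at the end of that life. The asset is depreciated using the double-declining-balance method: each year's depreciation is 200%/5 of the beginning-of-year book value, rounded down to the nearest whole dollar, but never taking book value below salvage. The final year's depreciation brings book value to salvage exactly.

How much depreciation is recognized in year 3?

Depreciable base = $72,300 − $5,400 = $66,900.
Year 1: ⌊$72,300 × 200%/5⌋ = $28,920. Book value $43,380.
Year 2: ⌊$43,380 × 200%/5⌋ = $17,352. Book value $26,028.
Year 3: ⌊$26,028 × 200%/5⌋ = $10,411. Book value $15,617.

$10,411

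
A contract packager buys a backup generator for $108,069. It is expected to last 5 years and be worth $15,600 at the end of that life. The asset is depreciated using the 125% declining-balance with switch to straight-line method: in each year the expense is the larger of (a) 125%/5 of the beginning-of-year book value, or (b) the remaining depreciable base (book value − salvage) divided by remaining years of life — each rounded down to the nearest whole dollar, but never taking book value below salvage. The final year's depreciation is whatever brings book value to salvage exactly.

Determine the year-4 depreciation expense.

Depreciable base = $108,069 − $15,600 = $92,469.
Year 1: DB = ⌊$108,069 × 125%/5⌋ = $27,017; SL = ⌊$92,469/5⌋ = $18,493 → take DB $27,017. Book value $81,052.
Year 2: DB = ⌊$81,052 × 125%/5⌋ = $20,263; SL = ⌊$65,452/4⌋ = $16,363 → take DB $20,263. Book value $60,789.
Year 3: DB = ⌊$60,789 × 125%/5⌋ = $15,197; SL = ⌊$45,189/3⌋ = $15,063 → take DB $15,197. Book value $45,592.
Year 4: DB = ⌊$45,592 × 125%/5⌋ = $11,398; SL = ⌊$29,992/2⌋ = $14,996 → take SL $14,996. Book value $30,596.

$14,996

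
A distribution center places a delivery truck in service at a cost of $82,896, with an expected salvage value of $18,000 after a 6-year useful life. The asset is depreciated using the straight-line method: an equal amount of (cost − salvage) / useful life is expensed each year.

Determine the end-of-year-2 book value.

Depreciable base = $82,896 − $18,000 = $64,896.
Annual expense = $64,896 / 6 = $10,816.
End of year 1: book value $72,080.
End of year 2: book value $61,264.

$61,264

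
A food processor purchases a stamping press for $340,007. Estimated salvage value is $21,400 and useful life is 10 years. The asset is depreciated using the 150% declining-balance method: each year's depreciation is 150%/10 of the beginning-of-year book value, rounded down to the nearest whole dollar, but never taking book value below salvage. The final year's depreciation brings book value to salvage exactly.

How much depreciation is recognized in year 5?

$26,623

Depreciable base = $340,007 − $21,400 = $318,607.
Year 1: ⌊$340,007 × 150%/10⌋ = $51,001. Book value $289,006.
Year 2: ⌊$289,006 × 150%/10⌋ = $43,350. Book value $245,656.
Year 3: ⌊$245,656 × 150%/10⌋ = $36,848. Book value $208,808.
Year 4: ⌊$208,808 × 150%/10⌋ = $31,321. Book value $177,487.
Year 5: ⌊$177,487 × 150%/10⌋ = $26,623. Book value $150,864.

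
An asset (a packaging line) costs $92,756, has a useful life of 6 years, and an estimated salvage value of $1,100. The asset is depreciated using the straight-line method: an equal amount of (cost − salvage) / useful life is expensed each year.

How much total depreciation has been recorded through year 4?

$61,104

Depreciable base = $92,756 − $1,100 = $91,656.
Annual expense = $91,656 / 6 = $15,276.
End of year 1: book value $77,480.
End of year 2: book value $62,204.
End of year 3: book value $46,928.
End of year 4: book value $31,652.
Accumulated through year 4 = $92,756 − $31,652 = $61,104.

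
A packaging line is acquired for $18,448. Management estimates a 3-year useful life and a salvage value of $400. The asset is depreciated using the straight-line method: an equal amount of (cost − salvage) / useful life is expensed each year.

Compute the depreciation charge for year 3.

$6,016

Depreciable base = $18,448 − $400 = $18,048.
Annual expense = $18,048 / 3 = $6,016.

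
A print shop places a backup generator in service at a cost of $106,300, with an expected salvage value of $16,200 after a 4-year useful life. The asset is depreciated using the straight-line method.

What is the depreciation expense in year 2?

$22,525

Depreciable base = $106,300 − $16,200 = $90,100.
Annual expense = $90,100 / 4 = $22,525.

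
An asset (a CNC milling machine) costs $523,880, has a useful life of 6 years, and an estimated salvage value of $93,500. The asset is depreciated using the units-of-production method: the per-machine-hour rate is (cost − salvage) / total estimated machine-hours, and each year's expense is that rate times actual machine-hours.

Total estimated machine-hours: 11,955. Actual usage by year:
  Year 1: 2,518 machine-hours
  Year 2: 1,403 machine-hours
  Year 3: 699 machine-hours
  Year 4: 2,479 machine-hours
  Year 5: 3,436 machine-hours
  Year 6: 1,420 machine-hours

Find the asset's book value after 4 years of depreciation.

Depreciable base = $523,880 − $93,500 = $430,380.
Rate = $430,380 / 11,955 machine-hours = $36 per machine-hour.
Year 1: 2,518 × $36 = $90,648. Book value $433,232.
Year 2: 1,403 × $36 = $50,508. Book value $382,724.
Year 3: 699 × $36 = $25,164. Book value $357,560.
Year 4: 2,479 × $36 = $89,244. Book value $268,316.

$268,316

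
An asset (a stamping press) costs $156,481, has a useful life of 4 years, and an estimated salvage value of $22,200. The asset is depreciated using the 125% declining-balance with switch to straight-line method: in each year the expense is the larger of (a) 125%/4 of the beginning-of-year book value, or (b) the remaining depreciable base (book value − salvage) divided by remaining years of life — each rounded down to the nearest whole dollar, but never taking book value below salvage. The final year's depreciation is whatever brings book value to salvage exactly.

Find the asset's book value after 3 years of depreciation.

Depreciable base = $156,481 − $22,200 = $134,281.
Year 1: DB = ⌊$156,481 × 125%/4⌋ = $48,900; SL = ⌊$134,281/4⌋ = $33,570 → take DB $48,900. Book value $107,581.
Year 2: DB = ⌊$107,581 × 125%/4⌋ = $33,619; SL = ⌊$85,381/3⌋ = $28,460 → take DB $33,619. Book value $73,962.
Year 3: DB = ⌊$73,962 × 125%/4⌋ = $23,113; SL = ⌊$51,762/2⌋ = $25,881 → take SL $25,881. Book value $48,081.

$48,081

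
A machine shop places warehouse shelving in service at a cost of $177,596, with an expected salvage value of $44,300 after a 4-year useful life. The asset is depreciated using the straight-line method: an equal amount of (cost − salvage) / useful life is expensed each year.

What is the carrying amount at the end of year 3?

Depreciable base = $177,596 − $44,300 = $133,296.
Annual expense = $133,296 / 4 = $33,324.
End of year 1: book value $144,272.
End of year 2: book value $110,948.
End of year 3: book value $77,624.

$77,624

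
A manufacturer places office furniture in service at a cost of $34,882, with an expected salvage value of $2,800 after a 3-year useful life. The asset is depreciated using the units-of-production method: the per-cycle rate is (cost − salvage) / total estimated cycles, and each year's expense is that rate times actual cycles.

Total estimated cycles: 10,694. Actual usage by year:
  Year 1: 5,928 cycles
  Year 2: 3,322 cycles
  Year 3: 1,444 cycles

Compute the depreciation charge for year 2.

$9,966

Depreciable base = $34,882 − $2,800 = $32,082.
Rate = $32,082 / 10,694 cycles = $3 per cycle.
Year 1: 5,928 × $3 = $17,784. Book value $17,098.
Year 2: 3,322 × $3 = $9,966. Book value $7,132.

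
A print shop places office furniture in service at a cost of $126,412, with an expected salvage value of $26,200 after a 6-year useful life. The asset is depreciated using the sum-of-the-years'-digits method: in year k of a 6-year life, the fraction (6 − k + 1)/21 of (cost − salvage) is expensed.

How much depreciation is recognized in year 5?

$9,544

Depreciable base = $126,412 − $26,200 = $100,212.
Sum of the years' digits = 6+5+4+3+2+1 = 21.
Year 1: $100,212 × 6/21 = $28,632. Book value $97,780.
Year 2: $100,212 × 5/21 = $23,860. Book value $73,920.
Year 3: $100,212 × 4/21 = $19,088. Book value $54,832.
Year 4: $100,212 × 3/21 = $14,316. Book value $40,516.
Year 5: $100,212 × 2/21 = $9,544. Book value $30,972.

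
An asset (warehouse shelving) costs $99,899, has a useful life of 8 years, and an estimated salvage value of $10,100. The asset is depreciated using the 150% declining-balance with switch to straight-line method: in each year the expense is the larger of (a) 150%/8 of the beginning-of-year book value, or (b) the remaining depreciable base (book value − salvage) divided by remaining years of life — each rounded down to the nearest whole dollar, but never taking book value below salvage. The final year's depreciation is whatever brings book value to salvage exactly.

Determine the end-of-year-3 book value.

$53,584

Depreciable base = $99,899 − $10,100 = $89,799.
Year 1: DB = ⌊$99,899 × 150%/8⌋ = $18,731; SL = ⌊$89,799/8⌋ = $11,224 → take DB $18,731. Book value $81,168.
Year 2: DB = ⌊$81,168 × 150%/8⌋ = $15,219; SL = ⌊$71,068/7⌋ = $10,152 → take DB $15,219. Book value $65,949.
Year 3: DB = ⌊$65,949 × 150%/8⌋ = $12,365; SL = ⌊$55,849/6⌋ = $9,308 → take DB $12,365. Book value $53,584.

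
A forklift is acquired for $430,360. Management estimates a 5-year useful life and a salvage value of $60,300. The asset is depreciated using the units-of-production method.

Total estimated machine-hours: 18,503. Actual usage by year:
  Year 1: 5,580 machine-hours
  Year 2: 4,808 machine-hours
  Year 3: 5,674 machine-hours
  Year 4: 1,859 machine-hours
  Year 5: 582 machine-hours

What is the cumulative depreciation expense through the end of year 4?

Depreciable base = $430,360 − $60,300 = $370,060.
Rate = $370,060 / 18,503 machine-hours = $20 per machine-hour.
Year 1: 5,580 × $20 = $111,600. Book value $318,760.
Year 2: 4,808 × $20 = $96,160. Book value $222,600.
Year 3: 5,674 × $20 = $113,480. Book value $109,120.
Year 4: 1,859 × $20 = $37,180. Book value $71,940.
Accumulated through year 4 = $430,360 − $71,940 = $358,420.

$358,420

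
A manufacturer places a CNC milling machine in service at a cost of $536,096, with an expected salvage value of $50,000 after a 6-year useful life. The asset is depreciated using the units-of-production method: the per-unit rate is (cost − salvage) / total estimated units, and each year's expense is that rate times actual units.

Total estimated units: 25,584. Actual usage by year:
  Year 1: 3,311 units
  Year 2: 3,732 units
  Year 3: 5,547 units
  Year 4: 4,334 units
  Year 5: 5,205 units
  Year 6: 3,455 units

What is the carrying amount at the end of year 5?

Depreciable base = $536,096 − $50,000 = $486,096.
Rate = $486,096 / 25,584 units = $19 per unit.
Year 1: 3,311 × $19 = $62,909. Book value $473,187.
Year 2: 3,732 × $19 = $70,908. Book value $402,279.
Year 3: 5,547 × $19 = $105,393. Book value $296,886.
Year 4: 4,334 × $19 = $82,346. Book value $214,540.
Year 5: 5,205 × $19 = $98,895. Book value $115,645.

$115,645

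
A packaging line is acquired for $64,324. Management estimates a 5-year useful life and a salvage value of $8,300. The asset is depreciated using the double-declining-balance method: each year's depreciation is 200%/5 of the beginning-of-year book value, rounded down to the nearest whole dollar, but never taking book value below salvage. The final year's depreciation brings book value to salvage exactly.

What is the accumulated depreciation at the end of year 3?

$50,429

Depreciable base = $64,324 − $8,300 = $56,024.
Year 1: ⌊$64,324 × 200%/5⌋ = $25,729. Book value $38,595.
Year 2: ⌊$38,595 × 200%/5⌋ = $15,438. Book value $23,157.
Year 3: ⌊$23,157 × 200%/5⌋ = $9,262. Book value $13,895.
Accumulated through year 3 = $64,324 − $13,895 = $50,429.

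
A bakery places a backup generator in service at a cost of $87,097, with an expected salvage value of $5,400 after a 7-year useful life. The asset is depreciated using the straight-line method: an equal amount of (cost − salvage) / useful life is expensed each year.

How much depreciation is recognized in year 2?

Depreciable base = $87,097 − $5,400 = $81,697.
Annual expense = $81,697 / 7 = $11,671.

$11,671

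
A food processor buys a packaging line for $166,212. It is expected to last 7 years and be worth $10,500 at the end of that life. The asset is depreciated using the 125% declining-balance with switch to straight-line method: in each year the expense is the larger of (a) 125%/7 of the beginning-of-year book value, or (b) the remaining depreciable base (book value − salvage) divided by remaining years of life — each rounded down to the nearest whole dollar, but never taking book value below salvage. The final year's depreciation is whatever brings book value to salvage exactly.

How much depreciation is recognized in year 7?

Depreciable base = $166,212 − $10,500 = $155,712.
Year 1: DB = ⌊$166,212 × 125%/7⌋ = $29,680; SL = ⌊$155,712/7⌋ = $22,244 → take DB $29,680. Book value $136,532.
Year 2: DB = ⌊$136,532 × 125%/7⌋ = $24,380; SL = ⌊$126,032/6⌋ = $21,005 → take DB $24,380. Book value $112,152.
Year 3: DB = ⌊$112,152 × 125%/7⌋ = $20,027; SL = ⌊$101,652/5⌋ = $20,330 → take SL $20,330. Book value $91,822.
Year 4: DB = ⌊$91,822 × 125%/7⌋ = $16,396; SL = ⌊$81,322/4⌋ = $20,330 → take SL $20,330. Book value $71,492.
Year 5: DB = ⌊$71,492 × 125%/7⌋ = $12,766; SL = ⌊$60,992/3⌋ = $20,330 → take SL $20,330. Book value $51,162.
Year 6: DB = ⌊$51,162 × 125%/7⌋ = $9,136; SL = ⌊$40,662/2⌋ = $20,331 → take SL $20,331. Book value $30,831.
Year 7 (final): $30,831 − $10,500 = $20,331. Book value $10,500.

$20,331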